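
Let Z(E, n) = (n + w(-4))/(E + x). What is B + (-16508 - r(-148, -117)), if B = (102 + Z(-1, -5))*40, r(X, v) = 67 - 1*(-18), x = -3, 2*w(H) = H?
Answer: -12443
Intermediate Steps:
w(H) = H/2
Z(E, n) = (-2 + n)/(-3 + E) (Z(E, n) = (n + (½)*(-4))/(E - 3) = (n - 2)/(-3 + E) = (-2 + n)/(-3 + E))
r(X, v) = 85 (r(X, v) = 67 + 18 = 85)
B = 4150 (B = (102 + (-2 - 5)/(-3 - 1))*40 = (102 - 7/(-4))*40 = (102 - ¼*(-7))*40 = (102 + 7/4)*40 = (415/4)*40 = 4150)
B + (-16508 - r(-148, -117)) = 4150 + (-16508 - 1*85) = 4150 + (-16508 - 85) = 4150 - 16593 = -12443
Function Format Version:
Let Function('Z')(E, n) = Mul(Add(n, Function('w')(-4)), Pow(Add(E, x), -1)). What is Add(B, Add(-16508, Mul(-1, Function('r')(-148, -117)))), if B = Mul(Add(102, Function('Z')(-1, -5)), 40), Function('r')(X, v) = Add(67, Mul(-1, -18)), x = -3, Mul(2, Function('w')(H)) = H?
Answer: -12443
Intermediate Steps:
Function('w')(H) = Mul(Rational(1, 2), H)
Function('Z')(E, n) = Mul(Pow(Add(-3, E), -1), Add(-2, n)) (Function('Z')(E, n) = Mul(Add(n, Mul(Rational(1, 2), -4)), Pow(Add(E, -3), -1)) = Mul(Add(n, -2), Pow(Add(-3, E), -1)) = Mul(Add(-2, n), Pow(Add(-3, E), -1)) = Mul(Pow(Add(-3, E), -1), Add(-2, n)))
Function('r')(X, v) = 85 (Function('r')(X, v) = Add(67, 18) = 85)
B = 4150 (B = Mul(Add(102, Mul(Pow(Add(-3, -1), -1), Add(-2, -5))), 40) = Mul(Add(102, Mul(Pow(-4, -1), -7)), 40) = Mul(Add(102, Mul(Rational(-1, 4), -7)), 40) = Mul(Add(102, Rational(7, 4)), 40) = Mul(Rational(415, 4), 40) = 4150)
Add(B, Add(-16508, Mul(-1, Function('r')(-148, -117)))) = Add(4150, Add(-16508, Mul(-1, 85))) = Add(4150, Add(-16508, -85)) = Add(4150, -16593) = -12443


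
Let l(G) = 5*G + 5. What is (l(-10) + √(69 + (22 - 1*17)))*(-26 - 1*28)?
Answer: 2430 - 54*√74 ≈ 1965.5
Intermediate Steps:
l(G) = 5 + 5*G
(l(-10) + √(69 + (22 - 1*17)))*(-26 - 1*28) = ((5 + 5*(-10)) + √(69 + (22 - 1*17)))*(-26 - 1*28) = ((5 - 50) + √(69 + (22 - 17)))*(-26 - 28) = (-45 + √(69 + 5))*(-54) = (-45 + √74)*(-54) = 2430 - 54*√74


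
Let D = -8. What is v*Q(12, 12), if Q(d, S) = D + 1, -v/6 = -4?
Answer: -168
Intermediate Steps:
v = 24 (v = -6*(-4) = 24)
Q(d, S) = -7 (Q(d, S) = -8 + 1 = -7)
v*Q(12, 12) = 24*(-7) = -168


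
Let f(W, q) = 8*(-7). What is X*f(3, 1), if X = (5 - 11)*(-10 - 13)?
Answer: -7728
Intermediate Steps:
f(W, q) = -56
X = 138 (X = -6*(-23) = 138)
X*f(3, 1) = 138*(-56) = -7728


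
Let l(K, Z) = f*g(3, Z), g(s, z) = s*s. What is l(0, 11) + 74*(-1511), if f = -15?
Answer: -111949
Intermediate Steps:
g(s, z) = s²
l(K, Z) = -135 (l(K, Z) = -15*3² = -15*9 = -135)
l(0, 11) + 74*(-1511) = -135 + 74*(-1511) = -135 - 111814 = -111949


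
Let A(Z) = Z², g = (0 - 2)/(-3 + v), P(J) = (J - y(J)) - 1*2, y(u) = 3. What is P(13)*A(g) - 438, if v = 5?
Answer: -430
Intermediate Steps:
P(J) = -5 + J (P(J) = (J - 1*3) - 1*2 = (J - 3) - 2 = (-3 + J) - 2 = -5 + J)
g = -1 (g = (0 - 2)/(-3 + 5) = -2/2 = -2*½ = -1)
P(13)*A(g) - 438 = (-5 + 13)*(-1)² - 438 = 8*1 - 438 = 8 - 438 = -430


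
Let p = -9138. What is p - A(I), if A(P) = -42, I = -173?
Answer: -9096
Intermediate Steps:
p - A(I) = -9138 - 1*(-42) = -9138 + 42 = -9096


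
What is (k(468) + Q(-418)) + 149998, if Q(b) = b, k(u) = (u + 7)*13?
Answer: 155755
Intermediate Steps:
k(u) = 91 + 13*u (k(u) = (7 + u)*13 = 91 + 13*u)
(k(468) + Q(-418)) + 149998 = ((91 + 13*468) - 418) + 149998 = ((91 + 6084) - 418) + 149998 = (6175 - 418) + 149998 = 5757 + 149998 = 155755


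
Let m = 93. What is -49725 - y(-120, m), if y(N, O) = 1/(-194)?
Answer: -9646649/194 ≈ -49725.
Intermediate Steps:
y(N, O) = -1/194
-49725 - y(-120, m) = -49725 - 1*(-1/194) = -49725 + 1/194 = -9646649/194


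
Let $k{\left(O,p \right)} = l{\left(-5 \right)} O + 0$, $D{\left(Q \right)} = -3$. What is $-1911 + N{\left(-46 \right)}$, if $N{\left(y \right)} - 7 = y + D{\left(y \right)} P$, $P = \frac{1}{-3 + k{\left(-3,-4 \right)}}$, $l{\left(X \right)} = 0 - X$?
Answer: $- \frac{11699}{6} \approx -1949.8$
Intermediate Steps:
$l{\left(X \right)} = - X$
$k{\left(O,p \right)} = 5 O$ ($k{\left(O,p \right)} = \left(-1\right) \left(-5\right) O + 0 = 5 O + 0 = 5 O$)
$P = - \frac{1}{18}$ ($P = \frac{1}{-3 + 5 \left(-3\right)} = \frac{1}{-3 - 15} = \frac{1}{-18} = - \frac{1}{18} \approx -0.055556$)
$N{\left(y \right)} = \frac{43}{6} + y$ ($N{\left(y \right)} = 7 + \left(y - - \frac{1}{6}\right) = 7 + \left(y + \frac{1}{6}\right) = 7 + \left(\frac{1}{6} + y\right) = \frac{43}{6} + y$)
$-1911 + N{\left(-46 \right)} = -1911 + \left(\frac{43}{6} - 46\right) = -1911 - \frac{233}{6} = - \frac{11699}{6}$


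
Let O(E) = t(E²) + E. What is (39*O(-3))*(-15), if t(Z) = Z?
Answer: -3510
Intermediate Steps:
O(E) = E + E² (O(E) = E² + E = E + E²)
(39*O(-3))*(-15) = (39*(-3*(1 - 3)))*(-15) = (39*(-3*(-2)))*(-15) = (39*6)*(-15) = 234*(-15) = -3510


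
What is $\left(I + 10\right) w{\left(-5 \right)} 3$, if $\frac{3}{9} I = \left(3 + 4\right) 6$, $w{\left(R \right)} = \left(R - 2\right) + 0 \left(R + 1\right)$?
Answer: $-2856$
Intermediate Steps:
$w{\left(R \right)} = -2 + R$ ($w{\left(R \right)} = \left(-2 + R\right) + 0 \left(1 + R\right) = \left(-2 + R\right) + 0 = -2 + R$)
$I = 126$ ($I = 3 \left(3 + 4\right) 6 = 3 \cdot 7 \cdot 6 = 3 \cdot 42 = 126$)
$\left(I + 10\right) w{\left(-5 \right)} 3 = \left(126 + 10\right) \left(-2 - 5\right) 3 = 136 \left(-7\right) 3 = \left(-952\right) 3 = -2856$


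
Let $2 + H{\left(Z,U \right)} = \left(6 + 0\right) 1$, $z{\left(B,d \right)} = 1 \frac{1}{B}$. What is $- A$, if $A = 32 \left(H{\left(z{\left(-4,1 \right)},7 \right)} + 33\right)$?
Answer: $-1184$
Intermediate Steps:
$z{\left(B,d \right)} = \frac{1}{B}$
$H{\left(Z,U \right)} = 4$ ($H{\left(Z,U \right)} = -2 + \left(6 + 0\right) 1 = -2 + 6 \cdot 1 = -2 + 6 = 4$)
$A = 1184$ ($A = 32 \left(4 + 33\right) = 32 \cdot 37 = 1184$)
$- A = \left(-1\right) 1184 = -1184$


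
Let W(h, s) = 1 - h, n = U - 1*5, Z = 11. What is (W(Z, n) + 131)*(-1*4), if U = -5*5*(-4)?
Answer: -484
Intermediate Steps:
U = 100 (U = -25*(-4) = 100)
n = 95 (n = 100 - 1*5 = 100 - 5 = 95)
(W(Z, n) + 131)*(-1*4) = ((1 - 1*11) + 131)*(-1*4) = ((1 - 11) + 131)*(-4) = (-10 + 131)*(-4) = 121*(-4) = -484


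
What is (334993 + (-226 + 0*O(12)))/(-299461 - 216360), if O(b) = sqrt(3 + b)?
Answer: -334767/515821 ≈ -0.64900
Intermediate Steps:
(334993 + (-226 + 0*O(12)))/(-299461 - 216360) = (334993 + (-226 + 0*sqrt(3 + 12)))/(-299461 - 216360) = (334993 + (-226 + 0*sqrt(15)))/(-515821) = (334993 + (-226 + 0))*(-1/515821) = (334993 - 226)*(-1/515821) = 334767*(-1/515821) = -334767/515821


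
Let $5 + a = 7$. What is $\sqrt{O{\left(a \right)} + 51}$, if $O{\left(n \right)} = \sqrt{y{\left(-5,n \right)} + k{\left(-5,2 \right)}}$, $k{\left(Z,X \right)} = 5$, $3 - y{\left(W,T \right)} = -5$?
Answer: $\sqrt{51 + \sqrt{13}} \approx 7.3896$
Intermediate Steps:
$a = 2$ ($a = -5 + 7 = 2$)
$y{\left(W,T \right)} = 8$ ($y{\left(W,T \right)} = 3 - -5 = 3 + 5 = 8$)
$O{\left(n \right)} = \sqrt{13}$ ($O{\left(n \right)} = \sqrt{8 + 5} = \sqrt{13}$)
$\sqrt{O{\left(a \right)} + 51} = \sqrt{\sqrt{13} + 51} = \sqrt{51 + \sqrt{13}}$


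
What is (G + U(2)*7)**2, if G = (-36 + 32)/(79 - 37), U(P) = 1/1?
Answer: 21025/441 ≈ 47.676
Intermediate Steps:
U(P) = 1
G = -2/21 (G = -4/42 = -4*1/42 = -2/21 ≈ -0.095238)
(G + U(2)*7)**2 = (-2/21 + 1*7)**2 = (-2/21 + 7)**2 = (145/21)**2 = 21025/441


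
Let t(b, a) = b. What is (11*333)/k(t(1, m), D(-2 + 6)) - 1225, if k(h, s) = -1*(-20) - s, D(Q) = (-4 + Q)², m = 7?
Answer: -20837/20 ≈ -1041.8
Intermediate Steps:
k(h, s) = 20 - s
(11*333)/k(t(1, m), D(-2 + 6)) - 1225 = (11*333)/(20 - (-4 + (-2 + 6))²) - 1225 = 3663/(20 - (-4 + 4)²) - 1225 = 3663/(20 - 1*0²) - 1225 = 3663/(20 - 1*0) - 1225 = 3663/(20 + 0) - 1225 = 3663/20 - 1225 = -20837/20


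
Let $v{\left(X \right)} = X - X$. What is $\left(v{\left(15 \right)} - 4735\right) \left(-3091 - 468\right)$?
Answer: $16851865$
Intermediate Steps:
$v{\left(X \right)} = 0$
$\left(v{\left(15 \right)} - 4735\right) \left(-3091 - 468\right) = \left(0 - 4735\right) \left(-3091 - 468\right) = \left(-4735\right) \left(-3559\right) = 16851865$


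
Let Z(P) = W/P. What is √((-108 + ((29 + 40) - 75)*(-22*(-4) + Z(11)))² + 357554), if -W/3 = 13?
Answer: √88988678/11 ≈ 857.58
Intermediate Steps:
W = -39 (W = -3*13 = -39)
Z(P) = -39/P
√((-108 + ((29 + 40) - 75)*(-22*(-4) + Z(11)))² + 357554) = √((-108 + ((29 + 40) - 75)*(-22*(-4) - 39/11))² + 357554) = √((-108 + (69 - 75)*(88 - 39*1/11))² + 357554) = √((-108 - 6*(88 - 39/11))² + 357554) = √((-108 - 6*929/11)² + 357554) = √((-108 - 5574/11)² + 357554) = √((-6762/11)² + 357554) = √(45724644/121 + 357554) = √(88988678/121) = √88988678/11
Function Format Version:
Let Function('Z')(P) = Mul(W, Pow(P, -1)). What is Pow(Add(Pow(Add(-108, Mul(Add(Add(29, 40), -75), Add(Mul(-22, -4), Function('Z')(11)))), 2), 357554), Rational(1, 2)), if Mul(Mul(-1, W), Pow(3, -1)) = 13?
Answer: Mul(Rational(1, 11), Pow(88988678, Rational(1, 2))) ≈ 857.58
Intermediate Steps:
W = -39 (W = Mul(-3, 13) = -39)
Function('Z')(P) = Mul(-39, Pow(P, -1))
Pow(Add(Pow(Add(-108, Mul(Add(Add(29, 40), -75), Add(Mul(-22, -4), Function('Z')(11)))), 2), 357554), Rational(1, 2)) = Pow(Add(Pow(Add(-108, Mul(Add(Add(29, 40), -75), Add(Mul(-22, -4), Mul(-39, Pow(11, -1))))), 2), 357554), Rational(1, 2)) = Pow(Add(Pow(Add(-108, Mul(Add(69, -75), Add(88, Mul(-39, Rational(1, 11))))), 2), 357554), Rational(1, 2)) = Pow(Add(Pow(Add(-108, Mul(-6, Add(88, Rational(-39, 11)))), 2), 357554), Rational(1, 2)) = Pow(Add(Pow(Add(-108, Mul(-6, Rational(929, 11))), 2), 357554), Rational(1, 2)) = Pow(Add(Pow(Add(-108, Rational(-5574, 11)), 2), 357554), Rational(1, 2)) = Pow(Add(Pow(Rational(-6762, 11), 2), 357554), Rational(1, 2)) = Pow(Add(Rational(45724644, 121), 357554), Rational(1, 2)) = Pow(Rational(88988678, 121), Rational(1, 2)) = Mul(Rational(1, 11), Pow(88988678, Rational(1, 2)))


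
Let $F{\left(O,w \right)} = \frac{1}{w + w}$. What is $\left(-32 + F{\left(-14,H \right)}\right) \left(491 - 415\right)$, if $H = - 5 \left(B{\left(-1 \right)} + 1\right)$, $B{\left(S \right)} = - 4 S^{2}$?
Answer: $- \frac{36442}{15} \approx -2429.5$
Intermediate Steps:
$H = 15$ ($H = - 5 \left(- 4 \left(-1\right)^{2} + 1\right) = - 5 \left(\left(-4\right) 1 + 1\right) = - 5 \left(-4 + 1\right) = \left(-5\right) \left(-3\right) = 15$)
$F{\left(O,w \right)} = \frac{1}{2 w}$
$\left(-32 + F{\left(-14,H \right)}\right) \left(491 - 415\right) = \left(-32 + \frac{1}{2 \cdot 15}\right) \left(491 - 415\right) = \left(-32 + \frac{1}{2} \cdot \frac{1}{15}\right) 76 = \left(-32 + \frac{1}{30}\right) 76 = \left(- \frac{959}{30}\right) 76 = - \frac{36442}{15}$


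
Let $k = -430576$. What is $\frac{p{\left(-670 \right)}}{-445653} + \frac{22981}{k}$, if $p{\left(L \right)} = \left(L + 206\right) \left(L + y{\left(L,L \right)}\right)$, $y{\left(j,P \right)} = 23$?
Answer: $- \frac{139503911401}{191887486128} \approx -0.72701$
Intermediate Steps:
$p{\left(L \right)} = \left(23 + L\right) \left(206 + L\right)$ ($p{\left(L \right)} = \left(L + 206\right) \left(L + 23\right) = \left(206 + L\right) \left(23 + L\right) = \left(23 + L\right) \left(206 + L\right)$)
$\frac{p{\left(-670 \right)}}{-445653} + \frac{22981}{k} = \frac{4738 + \left(-670\right)^{2} + 229 \left(-670\right)}{-445653} + \frac{22981}{-430576} = \left(4738 + 448900 - 153430\right) \left(- \frac{1}{445653}\right) + 22981 \left(- \frac{1}{430576}\right) = 300208 \left(- \frac{1}{445653}\right) - \frac{22981}{430576} = - \frac{300208}{445653} - \frac{22981}{430576} = - \frac{139503911401}{191887486128}$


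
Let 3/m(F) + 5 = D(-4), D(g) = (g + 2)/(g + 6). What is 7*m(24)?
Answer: -7/2 ≈ -3.5000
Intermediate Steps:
D(g) = (2 + g)/(6 + g)
m(F) = -1/2 (m(F) = 3/(-5 + (2 - 4)/(6 - 4)) = 3/(-5 - 2/2) = 3/(-5 + (1/2)*(-2)) = 3/(-5 - 1) = 3/(-6) = 3*(-1/6) = -1/2)
7*m(24) = 7*(-1/2) = -7/2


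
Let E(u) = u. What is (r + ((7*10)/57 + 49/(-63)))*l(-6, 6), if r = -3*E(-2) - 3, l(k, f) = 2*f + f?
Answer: 1180/19 ≈ 62.105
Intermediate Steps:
l(k, f) = 3*f
r = 3 (r = -3*(-2) - 3 = 6 - 3 = 3)
(r + ((7*10)/57 + 49/(-63)))*l(-6, 6) = (3 + ((7*10)/57 + 49/(-63)))*(3*6) = (3 + (70*(1/57) + 49*(-1/63)))*18 = (3 + (70/57 - 7/9))*18 = (3 + 77/171)*18 = (590/171)*18 = 1180/19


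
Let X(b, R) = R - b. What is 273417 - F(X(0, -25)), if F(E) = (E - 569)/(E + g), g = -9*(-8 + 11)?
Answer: 7108545/26 ≈ 2.7341e+5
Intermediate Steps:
g = -27 (g = -9*3 = -27)
F(E) = (-569 + E)/(-27 + E) (F(E) = (E - 569)/(E - 27) = (-569 + E)/(-27 + E))
273417 - F(X(0, -25)) = 273417 - (-569 + (-25 - 1*0))/(-27 + (-25 - 1*0)) = 273417 - (-569 + (-25 + 0))/(-27 + (-25 + 0)) = 273417 - (-569 - 25)/(-27 - 25) = 273417 - (-594)/(-52) = 273417 - (-1)*(-594)/52 = 273417 - 1*297/26 = 273417 - 297/26 = 7108545/26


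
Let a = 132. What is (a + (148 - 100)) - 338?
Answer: -158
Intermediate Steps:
(a + (148 - 100)) - 338 = (132 + (148 - 100)) - 338 = (132 + 48) - 338 = 180 - 338 = -158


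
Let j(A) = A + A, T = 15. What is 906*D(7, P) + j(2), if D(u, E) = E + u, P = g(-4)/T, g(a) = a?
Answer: 30522/5 ≈ 6104.4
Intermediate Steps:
P = -4/15 ≈ -0.26667
j(A) = 2*A
906*D(7, P) + j(2) = 906*(-4/15 + 7) + 2*2 = 906*(101/15) + 4 = 30502/5 + 4 = 30522/5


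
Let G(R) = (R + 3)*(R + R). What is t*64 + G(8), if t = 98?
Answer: 6448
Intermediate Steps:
G(R) = 2*R*(3 + R) (G(R) = (3 + R)*(2*R) = 2*R*(3 + R))
t*64 + G(8) = 98*64 + 2*8*(3 + 8) = 6272 + 2*8*11 = 6272 + 176 = 6448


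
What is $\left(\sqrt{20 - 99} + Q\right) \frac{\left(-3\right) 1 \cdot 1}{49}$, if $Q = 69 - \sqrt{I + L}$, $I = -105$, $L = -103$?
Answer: $- \frac{207}{49} - \frac{3 i \sqrt{79}}{49} + \frac{12 i \sqrt{13}}{49} \approx -4.2245 + 0.33882 i$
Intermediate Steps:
$Q = 69 - 4 i \sqrt{13}$ ($Q = 69 - \sqrt{-105 - 103} = 69 - \sqrt{-208} = 69 - 4 i \sqrt{13} \approx 69.0 - 14.422 i$)
$\left(\sqrt{20 - 99} + Q\right) \frac{\left(-3\right) 1 \cdot 1}{49} = \left(\sqrt{20 - 99} + \left(69 - 4 i \sqrt{13}\right)\right) \frac{\left(-3\right) 1 \cdot 1}{49} = \left(\sqrt{-79} + \left(69 - 4 i \sqrt{13}\right)\right) \left(-3\right) 1 \cdot \frac{1}{49} = \left(i \sqrt{79} + \left(69 - 4 i \sqrt{13}\right)\right) \left(\left(-3\right) \frac{1}{49}\right) = \left(69 + i \sqrt{79} - 4 i \sqrt{13}\right) \left(- \frac{3}{49}\right) = - \frac{207}{49} - \frac{3 i \sqrt{79}}{49} + \frac{12 i \sqrt{13}}{49}$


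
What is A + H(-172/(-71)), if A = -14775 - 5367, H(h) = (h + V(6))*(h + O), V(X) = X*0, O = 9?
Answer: -101396330/5041 ≈ -20114.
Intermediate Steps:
V(X) = 0
H(h) = h*(9 + h) (H(h) = (h + 0)*(h + 9) = h*(9 + h))
A = -20142
A + H(-172/(-71)) = -20142 + (-172/(-71))*(9 - 172/(-71)) = -20142 + (-172*(-1/71))*(9 - 172*(-1/71)) = -20142 + 172*(9 + 172/71)/71 = -20142 + (172/71)*(811/71) = -20142 + 139492/5041 = -101396330/5041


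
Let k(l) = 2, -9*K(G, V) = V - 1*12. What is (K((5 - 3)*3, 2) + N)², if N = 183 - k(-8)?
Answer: 2686321/81 ≈ 33164.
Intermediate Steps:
K(G, V) = 4/3 - V/9 (K(G, V) = -(V - 1*12)/9 = -(V - 12)/9 = -(-12 + V)/9 = 4/3 - V/9)
N = 181 (N = 183 - 1*2 = 183 - 2 = 181)
(K((5 - 3)*3, 2) + N)² = ((4/3 - ⅑*2) + 181)² = ((4/3 - 2/9) + 181)² = (10/9 + 181)² = (1639/9)² = 2686321/81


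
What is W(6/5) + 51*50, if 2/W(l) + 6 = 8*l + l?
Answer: 30605/12 ≈ 2550.4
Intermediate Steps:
W(l) = 2/(-6 + 9*l) (W(l) = 2/(-6 + (8*l + l)) = 2/(-6 + 9*l))
W(6/5) + 51*50 = 2/(3*(-2 + 3*(6/5))) + 51*50 = 2/(3*(-2 + 3*(6*(1/5)))) + 2550 = 2/(3*(-2 + 3*(6/5))) + 2550 = 2/(3*(-2 + 18/5)) + 2550 = 2/(3*(8/5)) + 2550 = (2/3)*(5/8) + 2550 = 5/12 + 2550 = 30605/12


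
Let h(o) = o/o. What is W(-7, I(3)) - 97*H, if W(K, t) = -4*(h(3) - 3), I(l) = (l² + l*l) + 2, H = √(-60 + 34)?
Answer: 8 - 97*I*√26 ≈ 8.0 - 494.6*I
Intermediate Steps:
h(o) = 1
H = I*√26 (H = √(-26) = I*√26 ≈ 5.099*I)
I(l) = 2 + 2*l² (I(l) = (l² + l²) + 2 = 2*l² + 2 = 2 + 2*l²)
W(K, t) = 8 (W(K, t) = -4*(1 - 3) = -4*(-2) = 8)
W(-7, I(3)) - 97*H = 8 - 97*I*√26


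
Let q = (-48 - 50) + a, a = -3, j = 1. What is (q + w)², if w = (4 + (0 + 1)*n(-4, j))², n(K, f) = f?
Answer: 5776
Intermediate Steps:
w = 25 (w = (4 + (0 + 1)*1)² = (4 + 1*1)² = (4 + 1)² = 5² = 25)
q = -101 (q = (-48 - 50) - 3 = -98 - 3 = -101)
(q + w)² = (-101 + 25)² = (-76)² = 5776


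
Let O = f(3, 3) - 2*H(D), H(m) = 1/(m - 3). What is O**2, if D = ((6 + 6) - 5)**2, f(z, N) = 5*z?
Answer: 118336/529 ≈ 223.70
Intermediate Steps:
D = 49 (D = (12 - 5)**2 = 7**2 = 49)
H(m) = 1/(-3 + m)
O = 344/23 (O = 5*3 - 2/(-3 + 49) = 15 - 2/46 = 15 - 2*1/46 = 15 - 1/23 = 344/23 ≈ 14.957)
O**2 = (344/23)**2 = 118336/529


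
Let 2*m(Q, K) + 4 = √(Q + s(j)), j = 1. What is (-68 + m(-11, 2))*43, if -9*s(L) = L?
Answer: -3010 + 215*I/3 ≈ -3010.0 + 71.667*I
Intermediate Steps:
s(L) = -L/9
m(Q, K) = -2 + √(-⅑ + Q)/2 (m(Q, K) = -2 + √(Q - ⅑*1)/2 = -2 + √(Q - ⅑)/2 = -2 + √(-⅑ + Q)/2)
(-68 + m(-11, 2))*43 = (-68 + (-2 + √(-1 + 9*(-11))/6))*43 = (-68 + (-2 + √(-1 - 99)/6))*43 = (-68 + (-2 + √(-100)/6))*43 = (-68 + (-2 + (10*I)/6))*43 = (-68 + (-2 + 5*I/3))*43 = (-70 + 5*I/3)*43 = -3010 + 215*I/3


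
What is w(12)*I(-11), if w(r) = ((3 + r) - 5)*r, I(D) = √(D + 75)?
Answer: 960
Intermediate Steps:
I(D) = √(75 + D)
w(r) = r*(-2 + r) (w(r) = (-2 + r)*r = r*(-2 + r))
w(12)*I(-11) = (12*(-2 + 12))*√(75 - 11) = (12*10)*√64 = 120*8 = 960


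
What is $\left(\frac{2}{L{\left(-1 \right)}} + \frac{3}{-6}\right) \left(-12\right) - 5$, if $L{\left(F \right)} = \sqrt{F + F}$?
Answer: $1 + 12 i \sqrt{2} \approx 1.0 + 16.971 i$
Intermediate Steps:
$L{\left(F \right)} = \sqrt{2} \sqrt{F}$ ($L{\left(F \right)} = \sqrt{2 F} = \sqrt{2} \sqrt{F}$)
$\left(\frac{2}{L{\left(-1 \right)}} + \frac{3}{-6}\right) \left(-12\right) - 5 = \left(\frac{2}{\sqrt{2} \sqrt{-1}} + \frac{3}{-6}\right) \left(-12\right) - 5 = \left(\frac{2}{\sqrt{2} i} + 3 \left(- \frac{1}{6}\right)\right) \left(-12\right) - 5 = \left(\frac{2}{i \sqrt{2}} - \frac{1}{2}\right) \left(-12\right) - 5 = \left(2 \left(- \frac{i \sqrt{2}}{2}\right) - \frac{1}{2}\right) \left(-12\right) - 5 = \left(- i \sqrt{2} - \frac{1}{2}\right) \left(-12\right) - 5 = \left(- \frac{1}{2} - i \sqrt{2}\right) \left(-12\right) - 5 = \left(6 + 12 i \sqrt{2}\right) - 5 = 1 + 12 i \sqrt{2}$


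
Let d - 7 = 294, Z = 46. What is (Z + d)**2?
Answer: 120409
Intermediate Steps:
d = 301 (d = 7 + 294 = 301)
(Z + d)**2 = (46 + 301)**2 = 347**2 = 120409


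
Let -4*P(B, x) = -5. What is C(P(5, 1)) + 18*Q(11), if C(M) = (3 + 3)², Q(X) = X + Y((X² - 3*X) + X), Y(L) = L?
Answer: 2016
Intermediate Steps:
P(B, x) = 5/4 (P(B, x) = -¼*(-5) = 5/4)
Q(X) = X² - X (Q(X) = X + ((X² - 3*X) + X) = X + (X² - 2*X) = X² - X)
C(M) = 36 (C(M) = 6² = 36)
C(P(5, 1)) + 18*Q(11) = 36 + 18*(11*(-1 + 11)) = 36 + 18*(11*10) = 36 + 18*110 = 36 + 1980 = 2016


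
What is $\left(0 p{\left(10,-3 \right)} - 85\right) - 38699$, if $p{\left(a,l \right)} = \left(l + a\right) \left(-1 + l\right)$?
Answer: $-38784$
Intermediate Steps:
$p{\left(a,l \right)} = \left(-1 + l\right) \left(a + l\right)$ ($p{\left(a,l \right)} = \left(a + l\right) \left(-1 + l\right) = \left(-1 + l\right) \left(a + l\right)$)
$\left(0 p{\left(10,-3 \right)} - 85\right) - 38699 = \left(0 \left(\left(-3\right)^{2} - 10 - -3 + 10 \left(-3\right)\right) - 85\right) - 38699 = \left(0 \left(9 - 10 + 3 - 30\right) - 85\right) - 38699 = \left(0 \left(-28\right) - 85\right) - 38699 = \left(0 - 85\right) - 38699 = -85 - 38699 = -38784$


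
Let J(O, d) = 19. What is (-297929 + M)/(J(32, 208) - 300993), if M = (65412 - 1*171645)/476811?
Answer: 23675988442/23917952319 ≈ 0.98988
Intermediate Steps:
M = -35411/158937 (M = (65412 - 171645)*(1/476811) = -106233*1/476811 = -35411/158937 ≈ -0.22280)
(-297929 + M)/(J(32, 208) - 300993) = (-297929 - 35411/158937)/(19 - 300993) = -47351976884/158937/(-300974) = -47351976884/158937*(-1/300974) = 23675988442/23917952319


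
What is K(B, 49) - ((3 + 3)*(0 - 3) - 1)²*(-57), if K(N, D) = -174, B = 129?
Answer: 20403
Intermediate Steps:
K(B, 49) - ((3 + 3)*(0 - 3) - 1)²*(-57) = -174 - ((3 + 3)*(0 - 3) - 1)²*(-57) = -174 - (6*(-3) - 1)²*(-57) = -174 - (-18 - 1)²*(-57) = -174 - (-19)²*(-57) = -174 - 361*(-57) = -174 - 1*(-20577) = -174 + 20577 = 20403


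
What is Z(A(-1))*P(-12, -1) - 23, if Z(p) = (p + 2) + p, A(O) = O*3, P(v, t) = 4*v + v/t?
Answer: 121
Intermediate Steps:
A(O) = 3*O
Z(p) = 2 + 2*p (Z(p) = (2 + p) + p = 2 + 2*p)
Z(A(-1))*P(-12, -1) - 23 = (2 + 2*(3*(-1)))*(4*(-12) - 12/(-1)) - 23 = (2 + 2*(-3))*(-48 - 12*(-1)) - 23 = (2 - 6)*(-48 + 12) - 23 = -4*(-36) - 23 = 144 - 23 = 121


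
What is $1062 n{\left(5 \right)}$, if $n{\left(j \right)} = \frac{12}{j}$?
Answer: $\frac{12744}{5} \approx 2548.8$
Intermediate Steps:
$1062 n{\left(5 \right)} = 1062 \cdot \frac{12}{5} = \frac{12744}{5}$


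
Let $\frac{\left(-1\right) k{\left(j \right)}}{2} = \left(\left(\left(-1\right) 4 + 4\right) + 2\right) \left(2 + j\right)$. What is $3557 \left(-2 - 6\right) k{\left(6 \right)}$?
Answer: $910592$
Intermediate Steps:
$k{\left(j \right)} = -8 - 4 j$ ($k{\left(j \right)} = - 2 \left(\left(\left(-1\right) 4 + 4\right) + 2\right) \left(2 + j\right) = - 2 \left(\left(-4 + 4\right) + 2\right) \left(2 + j\right) = - 2 \left(0 + 2\right) \left(2 + j\right) = - 2 \cdot 2 \left(2 + j\right) = - 2 \left(4 + 2 j\right) = -8 - 4 j$)
$3557 \left(-2 - 6\right) k{\left(6 \right)} = 3557 \left(-2 - 6\right) \left(-8 - 24\right) = 3557 \left(- 8 \left(-8 - 24\right)\right) = 3557 \left(\left(-8\right) \left(-32\right)\right) = 3557 \cdot 256 = 910592$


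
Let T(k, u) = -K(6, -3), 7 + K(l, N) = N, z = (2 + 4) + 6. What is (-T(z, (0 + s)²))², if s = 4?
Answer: 100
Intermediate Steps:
z = 12 (z = 6 + 6 = 12)
K(l, N) = -7 + N
T(k, u) = 10 (T(k, u) = -(-7 - 3) = -1*(-10) = 10)
(-T(z, (0 + s)²))² = (-1*10)² = (-10)² = 100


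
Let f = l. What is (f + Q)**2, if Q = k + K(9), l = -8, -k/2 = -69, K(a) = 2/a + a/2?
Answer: 5880625/324 ≈ 18150.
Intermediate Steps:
K(a) = a/2 + 2/a (K(a) = 2/a + a*(1/2) = 2/a + a/2 = a/2 + 2/a)
k = 138 (k = -2*(-69) = 138)
f = -8
Q = 2569/18 (Q = 138 + ((1/2)*9 + 2/9) = 138 + (9/2 + 2*(1/9)) = 138 + (9/2 + 2/9) = 138 + 85/18 = 2569/18 ≈ 142.72)
(f + Q)**2 = (-8 + 2569/18)**2 = (2425/18)**2 = 5880625/324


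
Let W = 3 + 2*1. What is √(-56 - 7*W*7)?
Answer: I*√301 ≈ 17.349*I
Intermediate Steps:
W = 5 (W = 3 + 2 = 5)
√(-56 - 7*W*7) = √(-56 - 7*5*7) = √(-56 - 35*7) = √(-56 - 245) = √(-301) = I*√301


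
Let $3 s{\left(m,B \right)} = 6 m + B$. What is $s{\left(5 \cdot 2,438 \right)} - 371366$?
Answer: $-371200$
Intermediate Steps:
$s{\left(m,B \right)} = 2 m + \frac{B}{3}$ ($s{\left(m,B \right)} = \frac{6 m + B}{3} = \frac{B + 6 m}{3} = 2 m + \frac{B}{3}$)
$s{\left(5 \cdot 2,438 \right)} - 371366 = \left(2 \cdot 5 \cdot 2 + \frac{1}{3} \cdot 438\right) - 371366 = \left(2 \cdot 10 + 146\right) - 371366 = \left(20 + 146\right) - 371366 = 166 - 371366 = -371200$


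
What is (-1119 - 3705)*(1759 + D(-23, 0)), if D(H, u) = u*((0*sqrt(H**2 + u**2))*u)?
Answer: -8485416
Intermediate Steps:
D(H, u) = 0 (D(H, u) = u*(0*u) = u*0 = 0)
(-1119 - 3705)*(1759 + D(-23, 0)) = (-1119 - 3705)*(1759 + 0) = -4824*1759 = -8485416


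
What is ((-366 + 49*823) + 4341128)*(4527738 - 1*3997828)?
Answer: 2321582871990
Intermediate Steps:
((-366 + 49*823) + 4341128)*(4527738 - 1*3997828) = ((-366 + 40327) + 4341128)*(4527738 - 3997828) = (39961 + 4341128)*529910 = 4381089*529910 = 2321582871990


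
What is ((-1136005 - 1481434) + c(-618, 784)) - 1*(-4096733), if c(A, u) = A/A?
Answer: 1479295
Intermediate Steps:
c(A, u) = 1
((-1136005 - 1481434) + c(-618, 784)) - 1*(-4096733) = ((-1136005 - 1481434) + 1) - 1*(-4096733) = (-2617439 + 1) + 4096733 = -2617438 + 4096733 = 1479295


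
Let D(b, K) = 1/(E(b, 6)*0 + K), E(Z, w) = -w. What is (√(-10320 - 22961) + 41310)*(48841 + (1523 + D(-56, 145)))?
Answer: 60335576622/29 + 7302781*I*√33281/145 ≈ 2.0805e+9 + 9.188e+6*I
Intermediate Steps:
D(b, K) = 1/K (D(b, K) = 1/(-1*6*0 + K) = 1/(-6*0 + K) = 1/(0 + K) = 1/K)
(√(-10320 - 22961) + 41310)*(48841 + (1523 + D(-56, 145))) = (√(-10320 - 22961) + 41310)*(48841 + (1523 + 1/145)) = (√(-33281) + 41310)*(48841 + (1523 + 1/145)) = (I*√33281 + 41310)*(48841 + 220836/145) = (41310 + I*√33281)*(7302781/145) = 60335576622/29 + 7302781*I*√33281/145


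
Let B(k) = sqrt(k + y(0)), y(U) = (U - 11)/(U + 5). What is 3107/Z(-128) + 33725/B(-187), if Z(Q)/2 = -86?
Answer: -3107/172 - 33725*I*sqrt(4730)/946 ≈ -18.064 - 2451.8*I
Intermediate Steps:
y(U) = (-11 + U)/(5 + U)
B(k) = sqrt(-11/5 + k) (B(k) = sqrt(k + (-11 + 0)/(5 + 0)) = sqrt(k - 11/5) = sqrt(-11/5 + k))
Z(Q) = -172 (Z(Q) = 2*(-86) = -172)
3107/Z(-128) + 33725/B(-187) = 3107/(-172) + 33725/((sqrt(-55 + 25*(-187))/5)) = 3107*(-1/172) + 33725/((sqrt(-55 - 4675)/5)) = -3107/172 + 33725/((sqrt(-4730)/5)) = -3107/172 + 33725/(((I*sqrt(4730))/5)) = -3107/172 + 33725/((I*sqrt(4730)/5)) = -3107/172 + 33725*(-I*sqrt(4730)/946) = -3107/172 - 33725*I*sqrt(4730)/946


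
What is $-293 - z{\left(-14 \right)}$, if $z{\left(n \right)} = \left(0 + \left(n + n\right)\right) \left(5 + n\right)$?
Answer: $-545$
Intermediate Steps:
$z{\left(n \right)} = 2 n \left(5 + n\right)$ ($z{\left(n \right)} = \left(0 + 2 n\right) \left(5 + n\right) = 2 n \left(5 + n\right)$)
$-293 - z{\left(-14 \right)} = -293 - 2 \left(-14\right) \left(5 - 14\right) = -293 - 2 \left(-14\right) \left(-9\right) = -293 - 252 = -545$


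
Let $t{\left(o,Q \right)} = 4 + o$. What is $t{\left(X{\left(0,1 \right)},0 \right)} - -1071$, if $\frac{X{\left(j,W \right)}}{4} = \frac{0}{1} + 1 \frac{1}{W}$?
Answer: $1079$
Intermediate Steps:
$X{\left(j,W \right)} = \frac{4}{W}$ ($X{\left(j,W \right)} = 4 \left(\frac{0}{1} + 1 \frac{1}{W}\right) = 4 \left(0 \cdot 1 + \frac{1}{W}\right) = 4 \left(0 + \frac{1}{W}\right) = \frac{4}{W}$)
$t{\left(X{\left(0,1 \right)},0 \right)} - -1071 = \left(4 + \frac{4}{1}\right) - -1071 = \left(4 + 4 \cdot 1\right) + 1071 = \left(4 + 4\right) + 1071 = 8 + 1071 = 1079$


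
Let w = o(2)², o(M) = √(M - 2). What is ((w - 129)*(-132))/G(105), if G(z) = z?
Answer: 5676/35 ≈ 162.17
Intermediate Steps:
o(M) = √(-2 + M)
w = 0 (w = (√(-2 + 2))² = (√0)² = 0² = 0)
((w - 129)*(-132))/G(105) = ((0 - 129)*(-132))/105 = -129*(-132)*(1/105) = 17028*(1/105) = 5676/35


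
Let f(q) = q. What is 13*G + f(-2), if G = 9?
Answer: 115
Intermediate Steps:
13*G + f(-2) = 13*9 - 2 = 117 - 2 = 115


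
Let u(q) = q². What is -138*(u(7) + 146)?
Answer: -26910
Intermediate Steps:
-138*(u(7) + 146) = -138*(7² + 146) = -138*(49 + 146) = -138*195 = -26910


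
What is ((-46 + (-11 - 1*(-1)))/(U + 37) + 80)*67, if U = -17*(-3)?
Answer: 58491/11 ≈ 5317.4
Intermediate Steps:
U = 51
((-46 + (-11 - 1*(-1)))/(U + 37) + 80)*67 = ((-46 + (-11 - 1*(-1)))/(51 + 37) + 80)*67 = ((-46 + (-11 + 1))/88 + 80)*67 = ((-46 - 10)*(1/88) + 80)*67 = (-56*1/88 + 80)*67 = (-7/11 + 80)*67 = (873/11)*67 = 58491/11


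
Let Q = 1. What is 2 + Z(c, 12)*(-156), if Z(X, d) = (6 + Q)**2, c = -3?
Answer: -7642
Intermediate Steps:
Z(X, d) = 49 (Z(X, d) = (6 + 1)**2 = 7**2 = 49)
2 + Z(c, 12)*(-156) = 2 + 49*(-156) = 2 - 7644 = -7642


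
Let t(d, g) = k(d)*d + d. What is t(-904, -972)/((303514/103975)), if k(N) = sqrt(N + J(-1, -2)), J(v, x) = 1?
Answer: -46996700/151757 - 46996700*I*sqrt(903)/151757 ≈ -309.68 - 9306.0*I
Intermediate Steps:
k(N) = sqrt(1 + N) (k(N) = sqrt(N + 1) = sqrt(1 + N))
t(d, g) = d + d*sqrt(1 + d) (t(d, g) = sqrt(1 + d)*d + d = d*sqrt(1 + d) + d = d + d*sqrt(1 + d))
t(-904, -972)/((303514/103975)) = (-904*(1 + sqrt(1 - 904)))/((303514/103975)) = (-904*(1 + sqrt(-903)))/((303514*(1/103975))) = (-904*(1 + I*sqrt(903)))/(303514/103975) = (-904 - 904*I*sqrt(903))*(103975/303514) = -46996700/151757 - 46996700*I*sqrt(903)/151757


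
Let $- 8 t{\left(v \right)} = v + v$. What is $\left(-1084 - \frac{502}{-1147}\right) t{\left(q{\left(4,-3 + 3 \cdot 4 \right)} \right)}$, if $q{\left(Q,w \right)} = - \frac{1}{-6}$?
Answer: $\frac{207141}{4588} \approx 45.148$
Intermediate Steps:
$q{\left(Q,w \right)} = \frac{1}{6}$ ($q{\left(Q,w \right)} = \left(-1\right) \left(- \frac{1}{6}\right) = \frac{1}{6}$)
$t{\left(v \right)} = - \frac{v}{4}$ ($t{\left(v \right)} = - \frac{v + v}{8} = - \frac{2 v}{8} = - \frac{v}{4}$)
$\left(-1084 - \frac{502}{-1147}\right) t{\left(q{\left(4,-3 + 3 \cdot 4 \right)} \right)} = \left(-1084 - \frac{502}{-1147}\right) \left(\left(- \frac{1}{4}\right) \frac{1}{6}\right) = \left(-1084 - - \frac{502}{1147}\right) \left(- \frac{1}{24}\right) = \left(-1084 + \frac{502}{1147}\right) \left(- \frac{1}{24}\right) = \left(- \frac{1242846}{1147}\right) \left(- \frac{1}{24}\right) = \frac{207141}{4588}$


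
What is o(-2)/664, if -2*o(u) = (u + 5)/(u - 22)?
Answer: 1/10624 ≈ 9.4126e-5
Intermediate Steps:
o(u) = -(5 + u)/(2*(-22 + u)) (o(u) = -(u + 5)/(2*(u - 22)) = -(5 + u)/(2*(-22 + u)))
o(-2)/664 = ((-5 - 1*(-2))/(2*(-22 - 2)))/664 = ((½)*(-5 + 2)/(-24))*(1/664) = ((½)*(-1/24)*(-3))*(1/664) = (1/16)*(1/664) = 1/10624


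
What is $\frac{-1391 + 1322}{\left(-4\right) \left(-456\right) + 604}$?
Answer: $- \frac{69}{2428} \approx -0.028418$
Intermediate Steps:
$\frac{-1391 + 1322}{\left(-4\right) \left(-456\right) + 604} = - \frac{69}{1824 + 604} = - \frac{69}{2428}$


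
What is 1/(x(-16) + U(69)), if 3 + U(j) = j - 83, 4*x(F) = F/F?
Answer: -4/67 ≈ -0.059702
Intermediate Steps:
x(F) = ¼ (x(F) = (F/F)/4 = (¼)*1 = ¼)
U(j) = -86 + j (U(j) = -3 + (j - 83) = -3 + (-83 + j) = -86 + j)
1/(x(-16) + U(69)) = 1/(¼ + (-86 + 69)) = 1/(¼ - 17) = 1/(-67/4) = -4/67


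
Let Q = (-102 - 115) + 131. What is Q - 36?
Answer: -122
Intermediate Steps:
Q = -86 (Q = -217 + 131 = -86)
Q - 36 = -86 - 36 = -122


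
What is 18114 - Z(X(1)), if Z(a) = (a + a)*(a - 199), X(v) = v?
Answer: 18510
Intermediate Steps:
Z(a) = 2*a*(-199 + a) (Z(a) = (2*a)*(-199 + a) = 2*a*(-199 + a))
18114 - Z(X(1)) = 18114 - 2*(-199 + 1) = 18114 - 2*(-198) = 18114 - 1*(-396) = 18114 + 396 = 18510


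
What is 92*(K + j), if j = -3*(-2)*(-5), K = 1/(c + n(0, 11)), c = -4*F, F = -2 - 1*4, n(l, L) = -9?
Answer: -41308/15 ≈ -2753.9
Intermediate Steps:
F = -6 (F = -2 - 4 = -6)
c = 24 (c = -4*(-6) = 24)
K = 1/15 (K = 1/(24 - 9) = 1/15 ≈ 0.066667)
j = -30 (j = 6*(-5) = -30)
92*(K + j) = 92*(1/15 - 30) = 92*(-449/15) = -41308/15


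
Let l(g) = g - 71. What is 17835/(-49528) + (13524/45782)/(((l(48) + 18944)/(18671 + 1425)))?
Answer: -1154922389/24914747528 ≈ -0.046355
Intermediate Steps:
l(g) = -71 + g
17835/(-49528) + (13524/45782)/(((l(48) + 18944)/(18671 + 1425))) = 17835/(-49528) + (13524/45782)/((((-71 + 48) + 18944)/(18671 + 1425))) = 17835*(-1/49528) + (13524*(1/45782))/(((-23 + 18944)/20096)) = -435/1208 + 6762/(22891*((18921*(1/20096)))) = -435/1208 + 6762/(22891*(18921/20096)) = -435/1208 + (6762/22891)*(20096/18921) = -435/1208 + 6470912/20624791 = -1154922389/24914747528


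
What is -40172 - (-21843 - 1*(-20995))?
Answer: -39324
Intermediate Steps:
-40172 - (-21843 - 1*(-20995)) = -40172 - (-21843 + 20995) = -40172 - 1*(-848) = -40172 + 848 = -39324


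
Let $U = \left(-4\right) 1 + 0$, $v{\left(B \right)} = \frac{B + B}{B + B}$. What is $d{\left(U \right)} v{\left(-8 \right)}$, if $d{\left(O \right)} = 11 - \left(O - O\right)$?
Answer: $11$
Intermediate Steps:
$v{\left(B \right)} = 1$ ($v{\left(B \right)} = \frac{2 B}{2 B} = 2 B \frac{1}{2 B} = 1$)
$U = -4$ ($U = -4 + 0 = -4$)
$d{\left(O \right)} = 11$ ($d{\left(O \right)} = 11 - 0 = 11 + 0 = 11$)
$d{\left(U \right)} v{\left(-8 \right)} = 11 \cdot 1 = 11$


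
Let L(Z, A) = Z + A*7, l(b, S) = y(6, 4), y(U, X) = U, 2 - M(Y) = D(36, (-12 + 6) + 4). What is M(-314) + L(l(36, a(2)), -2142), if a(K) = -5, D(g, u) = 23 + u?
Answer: -15007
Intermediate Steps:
M(Y) = -19 (M(Y) = 2 - (23 + ((-12 + 6) + 4)) = 2 - (23 + (-6 + 4)) = 2 - (23 - 2) = 2 - 1*21 = 2 - 21 = -19)
l(b, S) = 6
L(Z, A) = Z + 7*A
M(-314) + L(l(36, a(2)), -2142) = -19 + (6 + 7*(-2142)) = -19 + (6 - 14994) = -19 - 14988 = -15007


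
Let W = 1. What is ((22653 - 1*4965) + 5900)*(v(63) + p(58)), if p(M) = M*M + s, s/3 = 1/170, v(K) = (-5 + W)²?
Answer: 6776867782/85 ≈ 7.9728e+7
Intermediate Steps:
v(K) = 16 (v(K) = (-5 + 1)² = (-4)² = 16)
s = 3/170 ≈ 0.017647
p(M) = 3/170 + M² (p(M) = M*M + 3/170 = M² + 3/170 = 3/170 + M²)
((22653 - 1*4965) + 5900)*(v(63) + p(58)) = ((22653 - 1*4965) + 5900)*(16 + (3/170 + 58²)) = ((22653 - 4965) + 5900)*(16 + (3/170 + 3364)) = (17688 + 5900)*(16 + 571883/170) = 23588*(574603/170) = 6776867782/85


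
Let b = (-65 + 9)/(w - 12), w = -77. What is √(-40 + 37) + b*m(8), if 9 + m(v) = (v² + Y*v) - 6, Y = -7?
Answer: -392/89 + I*√3 ≈ -4.4045 + 1.732*I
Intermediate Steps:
m(v) = -15 + v² - 7*v (m(v) = -9 + ((v² - 7*v) - 6) = -9 + (-6 + v² - 7*v) = -15 + v² - 7*v)
b = 56/89 (b = (-65 + 9)/(-77 - 12) = -56/(-89) = -56*(-1/89) = 56/89 ≈ 0.62921)
√(-40 + 37) + b*m(8) = √(-40 + 37) + 56*(-15 + 8² - 7*8)/89 = √(-3) + 56*(-15 + 64 - 56)/89 = I*√3 + (56/89)*(-7) = I*√3 - 392/89 = -392/89 + I*√3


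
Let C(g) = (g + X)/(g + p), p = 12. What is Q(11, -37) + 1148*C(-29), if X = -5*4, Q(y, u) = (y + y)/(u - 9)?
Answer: 1293609/391 ≈ 3308.5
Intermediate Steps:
Q(y, u) = 2*y/(-9 + u) (Q(y, u) = (2*y)/(-9 + u) = 2*y/(-9 + u))
X = -20
C(g) = (-20 + g)/(12 + g) (C(g) = (g - 20)/(g + 12) = (-20 + g)/(12 + g))
Q(11, -37) + 1148*C(-29) = 2*11/(-9 - 37) + 1148*((-20 - 29)/(12 - 29)) = 2*11/(-46) + 1148*(-49/(-17)) = 2*11*(-1/46) + 1148*(-1/17*(-49)) = -11/23 + 1148*(49/17) = -11/23 + 56252/17 = 1293609/391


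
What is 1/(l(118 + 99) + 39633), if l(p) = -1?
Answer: 1/39632 ≈ 2.5232e-5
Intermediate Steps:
1/(l(118 + 99) + 39633) = 1/(-1 + 39633) = 1/39632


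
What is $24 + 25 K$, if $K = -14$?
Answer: $-326$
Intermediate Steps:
$24 + 25 K = 24 + 25 \left(-14\right) = 24 - 350 = -326$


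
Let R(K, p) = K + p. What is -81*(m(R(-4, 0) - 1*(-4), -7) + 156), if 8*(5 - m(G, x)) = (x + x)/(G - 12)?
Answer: -208467/16 ≈ -13029.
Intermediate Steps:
m(G, x) = 5 - x/(4*(-12 + G)) (m(G, x) = 5 - (x + x)/(8*(G - 12)) = 5 - 2*x/(8*(-12 + G)) = 5 - x/(4*(-12 + G)))
-81*(m(R(-4, 0) - 1*(-4), -7) + 156) = -81*((-240 - 1*(-7) + 20*((-4 + 0) - 1*(-4)))/(4*(-12 + ((-4 + 0) - 1*(-4)))) + 156) = -81*((-240 + 7 + 20*(-4 + 4))/(4*(-12 + (-4 + 4))) + 156) = -81*((-240 + 7 + 20*0)/(4*(-12 + 0)) + 156) = -81*((¼)*(-240 + 7 + 0)/(-12) + 156) = -81*((¼)*(-1/12)*(-233) + 156) = -81*(233/48 + 156) = -81*7721/48 = -208467/16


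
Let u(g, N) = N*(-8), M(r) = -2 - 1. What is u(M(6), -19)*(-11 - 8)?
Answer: -2888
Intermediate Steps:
M(r) = -3
u(g, N) = -8*N
u(M(6), -19)*(-11 - 8) = (-8*(-19))*(-11 - 8) = 152*(-19) = -2888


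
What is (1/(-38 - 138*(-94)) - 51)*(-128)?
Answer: 3374972/517 ≈ 6528.0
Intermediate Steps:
(1/(-38 - 138*(-94)) - 51)*(-128) = (-1/94/(-176) - 51)*(-128) = (-1/176*(-1/94) - 51)*(-128) = (1/16544 - 51)*(-128) = -843743/16544*(-128) = 3374972/517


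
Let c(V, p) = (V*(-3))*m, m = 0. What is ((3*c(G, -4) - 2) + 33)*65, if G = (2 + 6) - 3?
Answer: 2015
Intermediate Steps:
G = 5 (G = 8 - 3 = 5)
c(V, p) = 0 (c(V, p) = (V*(-3))*0 = -3*V*0 = 0)
((3*c(G, -4) - 2) + 33)*65 = ((3*0 - 2) + 33)*65 = ((0 - 2) + 33)*65 = (-2 + 33)*65 = 31*65 = 2015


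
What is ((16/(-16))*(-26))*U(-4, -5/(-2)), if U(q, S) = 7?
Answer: 182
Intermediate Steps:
((16/(-16))*(-26))*U(-4, -5/(-2)) = ((16/(-16))*(-26))*7 = ((16*(-1/16))*(-26))*7 = -1*(-26)*7 = 26*7 = 182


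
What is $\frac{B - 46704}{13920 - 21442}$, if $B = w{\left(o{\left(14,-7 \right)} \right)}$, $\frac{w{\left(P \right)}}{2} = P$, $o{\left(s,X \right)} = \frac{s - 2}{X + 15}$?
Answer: $\frac{46701}{7522} \approx 6.2086$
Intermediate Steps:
$o{\left(s,X \right)} = \frac{-2 + s}{15 + X}$
$w{\left(P \right)} = 2 P$
$B = 3$ ($B = 2 \frac{-2 + 14}{15 - 7} = 2 \cdot \frac{1}{8} \cdot 12 = 2 \cdot \frac{3}{2} = 3$)
$\frac{B - 46704}{13920 - 21442} = \frac{3 - 46704}{13920 - 21442} = - \frac{46701}{-7522} = \left(-46701\right) \left(- \frac{1}{7522}\right) = \frac{46701}{7522}$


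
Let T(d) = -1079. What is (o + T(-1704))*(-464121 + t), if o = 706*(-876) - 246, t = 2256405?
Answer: -1110823569804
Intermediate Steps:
o = -618702 (o = -618456 - 246 = -618702)
(o + T(-1704))*(-464121 + t) = (-618702 - 1079)*(-464121 + 2256405) = -619781*1792284 = -1110823569804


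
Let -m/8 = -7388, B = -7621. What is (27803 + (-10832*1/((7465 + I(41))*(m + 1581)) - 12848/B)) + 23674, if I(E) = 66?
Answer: 179297162720132103/3482939779435 ≈ 51479.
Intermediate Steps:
m = 59104 (m = -8*(-7388) = 59104)
(27803 + (-10832*1/((7465 + I(41))*(m + 1581)) - 12848/B)) + 23674 = (27803 + (-10832*1/((7465 + 66)*(59104 + 1581)) - 12848/(-7621))) + 23674 = (27803 + (-10832/(7531*60685) - 12848*(-1/7621))) + 23674 = (27803 + (-10832/457018735 + 12848/7621)) + 23674 = (27803 + 5871694156608/3482939779435) + 23674 = 96842046381787913/3482939779435 + 23674 = 179297162720132103/3482939779435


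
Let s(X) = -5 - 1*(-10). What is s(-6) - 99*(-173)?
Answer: 17132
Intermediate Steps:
s(X) = 5 (s(X) = -5 + 10 = 5)
s(-6) - 99*(-173) = 5 - 99*(-173) = 5 + 17127 = 17132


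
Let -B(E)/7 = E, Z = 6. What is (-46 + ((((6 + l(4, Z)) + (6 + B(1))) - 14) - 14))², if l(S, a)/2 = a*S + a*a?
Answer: 2601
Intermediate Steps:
B(E) = -7*E
l(S, a) = 2*a² + 2*S*a (l(S, a) = 2*(a*S + a*a) = 2*(S*a + a²) = 2*(a² + S*a) = 2*a² + 2*S*a)
(-46 + ((((6 + l(4, Z)) + (6 + B(1))) - 14) - 14))² = (-46 + ((((6 + 2*6*(4 + 6)) + (6 - 7*1)) - 14) - 14))² = (-46 + ((((6 + 2*6*10) + (6 - 7)) - 14) - 14))² = (-46 + ((((6 + 120) - 1) - 14) - 14))² = (-46 + (((126 - 1) - 14) - 14))² = (-46 + ((125 - 14) - 14))² = (-46 + (111 - 14))² = (-46 + 97)² = 51² = 2601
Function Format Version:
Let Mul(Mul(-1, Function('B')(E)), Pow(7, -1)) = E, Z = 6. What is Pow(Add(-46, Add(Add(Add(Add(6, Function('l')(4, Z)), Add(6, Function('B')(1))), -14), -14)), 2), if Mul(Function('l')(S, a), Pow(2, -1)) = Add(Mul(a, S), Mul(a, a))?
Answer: 2601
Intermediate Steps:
Function('B')(E) = Mul(-7, E)
Function('l')(S, a) = Add(Mul(2, Pow(a, 2)), Mul(2, S, a)) (Function('l')(S, a) = Mul(2, Add(Mul(a, S), Mul(a, a))) = Mul(2, Add(Mul(S, a), Pow(a, 2))) = Mul(2, Add(Pow(a, 2), Mul(S, a))) = Add(Mul(2, Pow(a, 2)), Mul(2, S, a)))
Pow(Add(-46, Add(Add(Add(Add(6, Function('l')(4, Z)), Add(6, Function('B')(1))), -14), -14)), 2) = Pow(Add(-46, Add(Add(Add(Add(6, Mul(2, 6, Add(4, 6))), Add(6, Mul(-7, 1))), -14), -14)), 2) = Pow(Add(-46, Add(Add(Add(Add(6, Mul(2, 6, 10)), Add(6, -7)), -14), -14)), 2) = Pow(Add(-46, Add(Add(Add(Add(6, 120), -1), -14), -14)), 2) = Pow(Add(-46, Add(Add(Add(126, -1), -14), -14)), 2) = Pow(Add(-46, Add(Add(125, -14), -14)), 2) = Pow(Add(-46, Add(111, -14)), 2) = Pow(Add(-46, 97), 2) = Pow(51, 2) = 2601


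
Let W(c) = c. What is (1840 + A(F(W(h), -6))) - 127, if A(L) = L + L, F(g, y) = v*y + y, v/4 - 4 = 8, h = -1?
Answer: 1125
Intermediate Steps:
v = 48 (v = 16 + 4*8 = 16 + 32 = 48)
F(g, y) = 49*y (F(g, y) = 48*y + y = 49*y)
A(L) = 2*L
(1840 + A(F(W(h), -6))) - 127 = (1840 + 2*(49*(-6))) - 127 = (1840 + 2*(-294)) - 127 = (1840 - 588) - 127 = 1252 - 127 = 1125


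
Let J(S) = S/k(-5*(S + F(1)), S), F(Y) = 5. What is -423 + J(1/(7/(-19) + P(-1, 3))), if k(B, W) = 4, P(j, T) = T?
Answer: -84581/200 ≈ -422.90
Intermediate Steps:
J(S) = S/4
-423 + J(1/(7/(-19) + P(-1, 3))) = -423 + 1/(4*(7/(-19) + 3)) = -423 + 1/(4*(7*(-1/19) + 3)) = -423 + 1/(4*(-7/19 + 3)) = -423 + 1/(4*(50/19)) = -423 + (¼)*(19/50) = -423 + 19/200 = -84581/200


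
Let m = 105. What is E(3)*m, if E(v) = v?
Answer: 315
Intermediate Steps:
E(3)*m = 3*105 = 315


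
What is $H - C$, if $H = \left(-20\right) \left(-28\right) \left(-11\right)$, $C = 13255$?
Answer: $-19415$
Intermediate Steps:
$H = -6160$ ($H = 560 \left(-11\right) = -6160$)
$H - C = -6160 - 13255 = -19415$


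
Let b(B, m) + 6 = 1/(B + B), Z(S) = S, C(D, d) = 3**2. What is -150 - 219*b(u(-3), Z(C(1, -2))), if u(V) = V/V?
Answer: 2109/2 ≈ 1054.5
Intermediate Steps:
C(D, d) = 9
u(V) = 1
b(B, m) = -6 + 1/(2*B) (b(B, m) = -6 + 1/(B + B) = -6 + 1/(2*B))
-150 - 219*b(u(-3), Z(C(1, -2))) = -150 - 219*(-6 + (1/2)/1) = -150 - 219*(-6 + (1/2)*1) = -150 - 219*(-6 + 1/2) = -150 - 219*(-11/2) = -150 + 2409/2 = 2109/2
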